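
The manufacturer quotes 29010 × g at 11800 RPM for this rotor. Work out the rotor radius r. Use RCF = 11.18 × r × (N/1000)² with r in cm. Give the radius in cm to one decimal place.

29010 = 11.18 × r × (11.8)²
r = 29010 / (11.18 × 139.24) = 29010 / 1556.703 ≈ 18.636 cm

≈ 18.6 cm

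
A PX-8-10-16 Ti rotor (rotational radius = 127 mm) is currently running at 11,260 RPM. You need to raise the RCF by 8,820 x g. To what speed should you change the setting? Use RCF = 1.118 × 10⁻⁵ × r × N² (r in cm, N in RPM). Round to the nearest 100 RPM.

r = 127 mm = 12.7 cm
Current RCF = 1.118 × 10⁻⁵ × 12.7 × (11260)² = 1.118 × 10⁻⁵ × 12.7 × 126,787,600 ≈ 18,002.1 × g
Target RCF = 18,002.1 + 8,820 = 26,822.1 × g
N² = 26,822.1 / (14.1986 × 10⁻⁵) = 188,906,653
N ≈ √188,906,653 ≈ 13,744.3

N₂ ≈ 13700 RPM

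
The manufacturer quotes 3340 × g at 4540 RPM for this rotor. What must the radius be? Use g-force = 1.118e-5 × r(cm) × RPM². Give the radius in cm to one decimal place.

≈ 14.5 cm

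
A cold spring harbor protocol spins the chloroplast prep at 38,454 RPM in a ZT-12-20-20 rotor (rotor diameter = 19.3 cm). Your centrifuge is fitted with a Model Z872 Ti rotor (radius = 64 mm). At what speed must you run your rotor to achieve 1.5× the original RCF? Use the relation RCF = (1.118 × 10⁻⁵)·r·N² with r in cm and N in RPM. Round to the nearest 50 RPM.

57850 RPM

Original rotor: r = 19.3 / 2 = 9.65 cm
RCF_original = 1.118 × 10⁻⁵ × 9.65 × (38454)² = 1.118 × 10⁻⁵ × 9.65 × 1,478,710,116 ≈ 159,533.6 × g
Target RCF = 1.5 × 159,533.6 ≈ 239,300.4 × g
Your rotor: r = 64 mm = 6.4 cm
239,300.4 = 1.118 × 10⁻⁵ × 6.4 × N²
N² = 239,300.4 / (7.1552 × 10⁻⁵) = 3,344,426,431
N ≈ √3,344,426,431 ≈ 57,831.0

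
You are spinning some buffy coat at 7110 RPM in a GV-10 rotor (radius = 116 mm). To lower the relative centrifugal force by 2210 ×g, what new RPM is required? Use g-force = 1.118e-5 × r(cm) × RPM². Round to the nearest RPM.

r = 116 mm = 11.6 cm
Current RCF = 1.118 × 10⁻⁵ × 11.6 × (7110)² = 1.118 × 10⁻⁵ × 11.6 × 50,552,100 ≈ 6,556 × g
Target RCF = 6,556 − 2,210 = 4,346 × g
N² = 4,346 / (12.9688 × 10⁻⁵) = 33,511,196
N ≈ √33,511,196 ≈ 5,788.9

≈ 5789 RPM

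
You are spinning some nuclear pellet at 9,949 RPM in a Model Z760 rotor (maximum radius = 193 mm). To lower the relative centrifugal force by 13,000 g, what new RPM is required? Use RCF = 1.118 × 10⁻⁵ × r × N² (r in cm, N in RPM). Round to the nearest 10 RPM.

r = 193 mm = 19.3 cm
Current RCF = 1.118 × 10⁻⁵ × 19.3 × (9949)² = 1.118 × 10⁻⁵ × 19.3 × 98,982,601 ≈ 21,357.9 × g
Target RCF = 21,357.9 − 13,000 = 8,357.9 × g
N² = 8,357.9 / (21.5774 × 10⁻⁵) = 38,734,509
N ≈ √38,734,509 ≈ 6,223.7

≈ 6220 RPM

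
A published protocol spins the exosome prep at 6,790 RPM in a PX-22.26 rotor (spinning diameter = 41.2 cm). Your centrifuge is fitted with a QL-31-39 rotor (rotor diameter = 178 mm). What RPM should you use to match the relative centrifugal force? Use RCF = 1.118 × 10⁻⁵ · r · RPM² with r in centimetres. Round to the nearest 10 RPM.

Original rotor: r = 41.2 / 2 = 20.6 cm
RCF_original = 1.118 × 10⁻⁵ × 20.6 × (6790)² = 1.118 × 10⁻⁵ × 20.6 × 46,104,100 ≈ 10,618.1 × g
Your rotor: r = 178 mm / 2 = 89 mm = 8.9 cm
10,618.1 = 1.118 × 10⁻⁵ × 8.9 × N²
N² = 10,618.1 / (9.9502 × 10⁻⁵) = 106,712,428
N ≈ √106,712,428 ≈ 10,330.2

≈ 10330 RPM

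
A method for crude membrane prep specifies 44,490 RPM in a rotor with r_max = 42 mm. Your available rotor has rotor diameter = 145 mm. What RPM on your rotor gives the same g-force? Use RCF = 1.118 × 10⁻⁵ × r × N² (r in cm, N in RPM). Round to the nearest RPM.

Original rotor: r = 42 mm = 4.2 cm
RCF_original = 1.118 × 10⁻⁵ × 4.2 × (44490)² = 1.118 × 10⁻⁵ × 4.2 × 1,979,360,100 ≈ 92,942.8 × g
Your rotor: r = 145 mm / 2 = 72.5 mm = 7.25 cm
92,942.8 = 1.118 × 10⁻⁵ × 7.25 × N²
N² = 92,942.8 / (8.1055 × 10⁻⁵) = 1,146,663,377
N ≈ √1,146,663,377 ≈ 33,862.4

≈ 33862 RPM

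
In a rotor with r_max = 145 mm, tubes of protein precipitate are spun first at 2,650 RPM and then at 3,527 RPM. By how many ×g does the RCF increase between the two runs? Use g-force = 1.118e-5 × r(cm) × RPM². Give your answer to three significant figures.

≈ 878 ×g

r = 145 mm = 14.5 cm
RCF₁ = 1.118 × 10⁻⁵ × 14.5 × (2650)² = 1.118 × 10⁻⁵ × 14.5 × 7,022,500 ≈ 1,138.4 × g
RCF₂ = 1.118 × 10⁻⁵ × 14.5 × (3527)² = 1.118 × 10⁻⁵ × 14.5 × 12,439,729 ≈ 2,016.6 × g
Increase = 2,016.6 − 1,138.4 = 878.2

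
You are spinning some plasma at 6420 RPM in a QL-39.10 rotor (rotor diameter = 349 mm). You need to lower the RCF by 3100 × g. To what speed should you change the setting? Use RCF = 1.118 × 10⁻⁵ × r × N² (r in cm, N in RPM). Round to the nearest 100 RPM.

N₂ ≈ 5000 RPM

r = 349 mm / 2 = 174.5 mm = 17.45 cm
Current RCF = 1.118 × 10⁻⁵ × 17.45 × (6420)² = 1.118 × 10⁻⁵ × 17.45 × 41,216,400 ≈ 8,040.9 × g
Target RCF = 8,040.9 − 3,100 = 4,940.9 × g
N² = 4,940.9 / (19.5091 × 10⁻⁵) = 25,326,130
N ≈ √25,326,130 ≈ 5,032.5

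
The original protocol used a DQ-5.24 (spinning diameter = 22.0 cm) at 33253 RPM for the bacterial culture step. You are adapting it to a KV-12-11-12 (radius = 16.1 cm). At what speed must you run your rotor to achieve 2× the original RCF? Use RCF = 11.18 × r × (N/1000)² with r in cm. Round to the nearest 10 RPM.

Original rotor: r = 22.0 / 2 = 11 cm
RCF = 11.18 × r × (N/1000)²
RCF_original = 11.18 × 11 × (33.253)² = 11.18 × 11 × 1,105.762009 ≈ 135,986.6 × g
Target RCF = 2 × 135,986.6 ≈ 271,973.2 × g
271,973.2 = 11.18 × 16.1 × (N/1000)²
(N/1000)² = 271,973.2 / 179.998 = 1510.979
N = 1000 × √1510.979 ≈ 38,871.3

≈ 38870 RPM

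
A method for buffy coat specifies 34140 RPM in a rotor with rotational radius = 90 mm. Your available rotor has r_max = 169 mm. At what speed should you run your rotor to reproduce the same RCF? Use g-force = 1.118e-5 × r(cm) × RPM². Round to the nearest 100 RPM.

Original rotor: r = 90 mm = 9.0 cm
RCF_original = 1.118 × 10⁻⁵ × 9 × (34140)² = 1.118 × 10⁻⁵ × 9 × 1,165,539,600 ≈ 117,276.6 × g
Your rotor: r = 169 mm = 16.9 cm
117,276.6 = 1.118 × 10⁻⁵ × 16.9 × N²
N² = 117,276.6 / (18.8942 × 10⁻⁵) = 620,701,591
N ≈ √620,701,591 ≈ 24,913.9

24900 RPM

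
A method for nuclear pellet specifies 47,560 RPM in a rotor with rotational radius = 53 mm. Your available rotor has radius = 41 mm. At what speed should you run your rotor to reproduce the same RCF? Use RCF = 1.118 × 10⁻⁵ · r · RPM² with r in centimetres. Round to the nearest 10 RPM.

≈ 54070 RPM

Original rotor: r = 53 mm = 5.3 cm
RCF_original = 1.118 × 10⁻⁵ × 5.3 × (47560)² = 1.118 × 10⁻⁵ × 5.3 × 2,261,953,600 ≈ 134,029.8 × g
Your rotor: r = 41 mm = 4.1 cm
134,029.8 = 1.118 × 10⁻⁵ × 4.1 × N²
N² = 134,029.8 / (4.5838 × 10⁻⁵) = 2,923,988,830
N ≈ √2,923,988,830 ≈ 54,073.9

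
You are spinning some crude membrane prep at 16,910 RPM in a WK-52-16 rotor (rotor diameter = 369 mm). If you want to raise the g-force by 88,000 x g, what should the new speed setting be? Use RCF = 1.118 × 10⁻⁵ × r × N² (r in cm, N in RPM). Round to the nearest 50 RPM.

26700 RPM

r = 369 mm / 2 = 184.5 mm = 18.45 cm
Current RCF = 1.118 × 10⁻⁵ × 18.45 × (16910)² = 1.118 × 10⁻⁵ × 18.45 × 285,948,100 ≈ 58,982.8 × g
Target RCF = 58,982.8 + 88,000 = 146,982.8 × g
N² = 146,982.8 / (20.6271 × 10⁻⁵) = 712,571,326
N ≈ √712,571,326 ≈ 26,694.0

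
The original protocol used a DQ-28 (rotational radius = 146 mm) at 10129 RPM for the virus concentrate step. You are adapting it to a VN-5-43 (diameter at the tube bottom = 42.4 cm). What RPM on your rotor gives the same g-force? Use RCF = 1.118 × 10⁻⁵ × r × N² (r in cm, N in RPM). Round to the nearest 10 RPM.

≈ 8410 RPM

Original rotor: r = 146 mm = 14.6 cm
RCF = 1.118 × 10⁻⁵ × r × N²
RCF_original = 1.118 × 10⁻⁵ × 14.6 × (10129)² = 1.118 × 10⁻⁵ × 14.6 × 102,596,641 ≈ 16,746.6 × g
Your rotor: r = 42.4 / 2 = 21.2 cm
16,746.6 = 1.118 × 10⁻⁵ × 21.2 × N²
N² = 16,746.6 / (23.7016 × 10⁻⁵) = 70,655,989
N ≈ √70,655,989 ≈ 8,405.7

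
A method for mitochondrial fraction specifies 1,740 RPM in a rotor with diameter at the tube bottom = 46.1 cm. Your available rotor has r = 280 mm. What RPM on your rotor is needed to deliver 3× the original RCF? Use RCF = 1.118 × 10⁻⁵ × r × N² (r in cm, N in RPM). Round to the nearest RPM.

2734 RPM

Original rotor: r = 46.1 / 2 = 23.05 cm
RCF = 1.118 × 10⁻⁵ × r × N²
RCF_original = 1.118 × 10⁻⁵ × 23.05 × (1740)² = 1.118 × 10⁻⁵ × 23.05 × 3,027,600 ≈ 780.2 × g
Target RCF = 3 × 780.2 ≈ 2,340.6 × g
Your rotor: r = 280 mm = 28.0 cm
2,340.6 = 1.118 × 10⁻⁵ × 28 × N²
N² = 2,340.6 / (31.304 × 10⁻⁵) = 7,477,000
N ≈ √7,477,000 ≈ 2,734.4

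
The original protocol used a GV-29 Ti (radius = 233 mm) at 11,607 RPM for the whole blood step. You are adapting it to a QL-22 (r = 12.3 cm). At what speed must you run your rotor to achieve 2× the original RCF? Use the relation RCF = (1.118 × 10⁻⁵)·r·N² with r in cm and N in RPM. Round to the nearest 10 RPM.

≈ 22590 RPM

Original rotor: r = 233 mm = 23.3 cm
RCF_original = 1.118 × 10⁻⁵ × 23.3 × (11607)² = 1.118 × 10⁻⁵ × 23.3 × 134,722,449 ≈ 35,094.4 × g
Target RCF = 2 × 35,094.4 ≈ 70,188.8 × g
70,188.8 = 1.118 × 10⁻⁵ × 12.3 × N²
N² = 70,188.8 / (13.7514 × 10⁻⁵) = 510,412,031
N ≈ √510,412,031 ≈ 22,592.3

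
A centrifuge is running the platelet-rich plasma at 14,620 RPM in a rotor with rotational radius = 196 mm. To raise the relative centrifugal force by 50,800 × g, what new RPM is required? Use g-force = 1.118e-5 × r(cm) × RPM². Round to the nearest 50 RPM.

r = 196 mm = 19.6 cm
Current RCF = 1.118 × 10⁻⁵ × 19.6 × (14620)² = 1.118 × 10⁻⁵ × 19.6 × 213,744,400 ≈ 46,837.4 × g
Target RCF = 46,837.4 + 50,800 = 97,637.4 × g
N² = 97,637.4 / (21.9128 × 10⁻⁵) = 445,572,451
N ≈ √445,572,451 ≈ 21,108.6

≈ 21100 RPM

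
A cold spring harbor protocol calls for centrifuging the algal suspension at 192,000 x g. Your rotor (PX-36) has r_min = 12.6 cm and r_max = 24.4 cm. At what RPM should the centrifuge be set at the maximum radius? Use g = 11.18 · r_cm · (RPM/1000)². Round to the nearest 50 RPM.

Use r_max = 24.4 cm.
RCF = 11.18 × r × (N/1000)²
192,000 = 11.18 × 24.4 × (N/1000)²
(N/1000)² = 192,000 / 272.792 = 703.833
N = 1000 × √703.833 ≈ 26,529.9

26550 RPM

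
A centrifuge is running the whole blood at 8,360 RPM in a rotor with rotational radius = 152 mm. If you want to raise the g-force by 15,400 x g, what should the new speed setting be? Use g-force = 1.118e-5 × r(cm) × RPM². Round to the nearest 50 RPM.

≈ 12650 RPM

r = 152 mm = 15.2 cm
Current RCF = 1.118 × 10⁻⁵ × 15.2 × (8360)² = 1.118 × 10⁻⁵ × 15.2 × 69,889,600 ≈ 11,876.8 × g
Target RCF = 11,876.8 + 15,400 = 27,276.8 × g
N² = 27,276.8 / (16.9936 × 10⁻⁵) = 160,512,193
N ≈ √160,512,193 ≈ 12,669.3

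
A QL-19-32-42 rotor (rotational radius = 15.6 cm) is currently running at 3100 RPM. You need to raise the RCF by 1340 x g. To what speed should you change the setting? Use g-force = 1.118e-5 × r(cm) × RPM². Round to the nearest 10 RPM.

Current RCF = 1.118 × 10⁻⁵ × 15.6 × (3100)² = 1.118 × 10⁻⁵ × 15.6 × 9,610,000 ≈ 1,676.1 × g
Target RCF = 1,676.1 + 1,340 = 3,016.1 × g
N² = 3,016.1 / (17.4408 × 10⁻⁵) = 17,293,358
N ≈ √17,293,358 ≈ 4,158.5

≈ 4160 RPM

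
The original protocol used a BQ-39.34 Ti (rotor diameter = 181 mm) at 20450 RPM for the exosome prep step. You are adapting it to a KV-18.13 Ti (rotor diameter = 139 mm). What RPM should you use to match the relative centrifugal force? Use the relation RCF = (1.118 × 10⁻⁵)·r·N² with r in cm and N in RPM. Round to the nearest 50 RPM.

23350 RPM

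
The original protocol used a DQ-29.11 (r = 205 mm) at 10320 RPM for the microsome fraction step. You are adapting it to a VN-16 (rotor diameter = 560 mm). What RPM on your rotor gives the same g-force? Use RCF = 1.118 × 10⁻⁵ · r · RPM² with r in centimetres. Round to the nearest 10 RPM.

Original rotor: r = 205 mm = 20.5 cm
RCF_original = 1.118 × 10⁻⁵ × 20.5 × (10320)² = 1.118 × 10⁻⁵ × 20.5 × 106,502,400 ≈ 24,409.3 × g
Your rotor: r = 560 mm / 2 = 280 mm = 28 cm
24,409.3 = 1.118 × 10⁻⁵ × 28 × N²
N² = 24,409.3 / (31.304 × 10⁻⁵) = 77,975,019
N ≈ √77,975,019 ≈ 8,830.3

8830 RPM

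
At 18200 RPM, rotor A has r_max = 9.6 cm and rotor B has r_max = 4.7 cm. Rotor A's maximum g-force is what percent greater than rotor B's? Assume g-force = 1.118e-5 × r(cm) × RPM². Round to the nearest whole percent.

At equal RPM, RCF scales linearly with r: ratio = 9.6 / 4.7 = 2.0426.
So rotor A delivers 104.3% more g-force.

104%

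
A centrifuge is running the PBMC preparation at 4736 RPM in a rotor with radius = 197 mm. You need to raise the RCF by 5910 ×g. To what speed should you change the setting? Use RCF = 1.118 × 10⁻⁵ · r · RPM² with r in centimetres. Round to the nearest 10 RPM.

r = 197 mm = 19.7 cm
Current RCF = 1.118 × 10⁻⁵ × 19.7 × (4736)² = 1.118 × 10⁻⁵ × 19.7 × 22,429,696 ≈ 4,940.1 × g
Target RCF = 4,940.1 + 5,910 = 10,850.1 × g
N² = 10,850.1 / (22.0246 × 10⁻⁵) = 49,263,551
N ≈ √49,263,551 ≈ 7,018.8

7020 RPM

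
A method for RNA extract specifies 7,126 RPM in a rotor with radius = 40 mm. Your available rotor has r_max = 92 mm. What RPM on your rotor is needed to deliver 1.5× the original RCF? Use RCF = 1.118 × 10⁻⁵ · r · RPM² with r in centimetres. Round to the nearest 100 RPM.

Original rotor: r = 40 mm = 4.0 cm
RCF_original = 1.118 × 10⁻⁵ × 4 × (7126)² = 1.118 × 10⁻⁵ × 4 × 50,779,876 ≈ 2,270.9 × g
Target RCF = 1.5 × 2,270.9 ≈ 3,406.4 × g
Your rotor: r = 92 mm = 9.2 cm
3,406.4 = 1.118 × 10⁻⁵ × 9.2 × N²
N² = 3,406.4 / (10.2856 × 10⁻⁵) = 33,118,146
N ≈ √33,118,146 ≈ 5,754.8

≈ 5800 RPM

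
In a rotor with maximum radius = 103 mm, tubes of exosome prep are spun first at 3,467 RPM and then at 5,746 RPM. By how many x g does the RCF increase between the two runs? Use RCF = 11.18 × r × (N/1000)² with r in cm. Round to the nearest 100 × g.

r = 103 mm = 10.3 cm
RCF₁ = 11.18 × 10.3 × (3.467)² = 11.18 × 10.3 × 12.020089 ≈ 1,384.2 × g
RCF₂ = 11.18 × 10.3 × (5.746)² = 11.18 × 10.3 × 33.016516 ≈ 3,802 × g
Increase = 3,802 − 1,384.2 = 2,417.8

≈ 2400 x g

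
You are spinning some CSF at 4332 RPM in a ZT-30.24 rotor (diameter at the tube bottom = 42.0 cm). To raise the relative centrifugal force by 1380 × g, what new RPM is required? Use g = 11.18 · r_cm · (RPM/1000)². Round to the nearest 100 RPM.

r = 42.0 / 2 = 21 cm
Current RCF = 11.18 × 21 × (4.332)² = 11.18 × 21 × 18.766224 ≈ 4,405.9 × g
Target RCF = 4,405.9 + 1,380 = 5,785.9 × g
(N/1000)² = 5,785.9 / 234.78 = 24.64392
N = 1000 × √24.64392 ≈ 4,964.3

N₂ ≈ 5000 RPM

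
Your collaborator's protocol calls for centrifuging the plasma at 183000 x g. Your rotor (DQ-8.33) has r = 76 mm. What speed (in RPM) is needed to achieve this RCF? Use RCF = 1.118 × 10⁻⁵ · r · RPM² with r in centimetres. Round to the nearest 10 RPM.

r = 76 mm = 7.6 cm
183,000 = 1.118 × 10⁻⁵ × 7.6 × N²
N² = 183,000 / (8.4968 × 10⁻⁵) = 2,153,752,001
N ≈ √2,153,752,001 ≈ 46,408.5

≈ 46410 RPM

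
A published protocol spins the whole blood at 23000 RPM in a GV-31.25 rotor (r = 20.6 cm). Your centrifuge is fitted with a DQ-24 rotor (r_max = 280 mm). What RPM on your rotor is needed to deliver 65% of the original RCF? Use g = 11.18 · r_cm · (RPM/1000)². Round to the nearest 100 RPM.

RCF_original = 11.18 × 20.6 × (23)² = 11.18 × 20.6 × 529 ≈ 121,832.9 × g
Target RCF = 0.65 × 121,832.9 ≈ 79,191.4 × g
Your rotor: r = 280 mm = 28.0 cm
79,191.4 = 11.18 × 28 × (N/1000)²
(N/1000)² = 79,191.4 / 313.04 = 252.9753
N = 1000 × √252.9753 ≈ 15,905.2

≈ 15900 RPM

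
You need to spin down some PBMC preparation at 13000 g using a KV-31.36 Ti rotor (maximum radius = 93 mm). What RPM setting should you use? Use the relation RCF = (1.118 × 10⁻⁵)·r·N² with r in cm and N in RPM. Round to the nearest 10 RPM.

r = 93 mm = 9.3 cm
13,000 = 1.118 × 10⁻⁵ × 9.3 × N²
N² = 13,000 / (10.3974 × 10⁻⁵) = 125,031,258
N ≈ √125,031,258 ≈ 11,181.7

11180 RPM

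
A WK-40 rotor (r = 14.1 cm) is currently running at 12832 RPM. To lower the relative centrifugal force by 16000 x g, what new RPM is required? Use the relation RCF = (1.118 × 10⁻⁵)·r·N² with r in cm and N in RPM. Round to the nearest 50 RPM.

Current RCF = 1.118 × 10⁻⁵ × 14.1 × (12832)² = 1.118 × 10⁻⁵ × 14.1 × 164,660,224 ≈ 25,956.7 × g
Target RCF = 25,956.7 − 16,000 = 9,956.7 × g
N² = 9,956.7 / (15.7638 × 10⁻⁵) = 63,161,801
N ≈ √63,161,801 ≈ 7,947.4

≈ 7950 RPM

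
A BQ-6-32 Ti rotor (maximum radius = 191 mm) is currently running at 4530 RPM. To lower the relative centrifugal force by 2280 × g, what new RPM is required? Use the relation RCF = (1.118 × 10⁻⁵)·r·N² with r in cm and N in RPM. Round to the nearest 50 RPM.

r = 191 mm = 19.1 cm
Current RCF = 1.118 × 10⁻⁵ × 19.1 × (4530)² = 1.118 × 10⁻⁵ × 19.1 × 20,520,900 ≈ 4,382 × g
Target RCF = 4,382 − 2,280 = 2,102 × g
N² = 2,102 / (21.3538 × 10⁻⁵) = 9,843,681
N ≈ √9,843,681 ≈ 3,137.5

≈ 3150 RPM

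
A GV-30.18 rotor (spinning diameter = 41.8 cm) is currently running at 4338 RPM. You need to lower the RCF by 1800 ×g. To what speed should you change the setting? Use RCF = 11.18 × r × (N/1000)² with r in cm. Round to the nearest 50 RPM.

≈ 3350 RPM

r = 41.8 / 2 = 20.9 cm
Current RCF = 11.18 × 20.9 × (4.338)² = 11.18 × 20.9 × 18.818244 ≈ 4,397.1 × g
Target RCF = 4,397.1 − 1,800 = 2,597.1 × g
(N/1000)² = 2,597.1 / 233.662 = 11.11477
N = 1000 × √11.11477 ≈ 3,333.9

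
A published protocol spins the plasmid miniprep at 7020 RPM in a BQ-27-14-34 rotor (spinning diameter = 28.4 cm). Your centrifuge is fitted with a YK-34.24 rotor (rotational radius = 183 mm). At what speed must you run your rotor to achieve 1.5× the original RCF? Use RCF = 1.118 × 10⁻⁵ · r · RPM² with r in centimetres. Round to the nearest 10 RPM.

Original rotor: r = 28.4 / 2 = 14.2 cm
RCF_original = 1.118 × 10⁻⁵ × 14.2 × (7020)² = 1.118 × 10⁻⁵ × 14.2 × 49,280,400 ≈ 7,823.6 × g
Target RCF = 1.5 × 7,823.6 ≈ 11,735.4 × g
Your rotor: r = 183 mm = 18.3 cm
11,735.4 = 1.118 × 10⁻⁵ × 18.3 × N²
N² = 11,735.4 / (20.4594 × 10⁻⁵) = 57,359,453
N ≈ √57,359,453 ≈ 7,573.6

≈ 7570 RPM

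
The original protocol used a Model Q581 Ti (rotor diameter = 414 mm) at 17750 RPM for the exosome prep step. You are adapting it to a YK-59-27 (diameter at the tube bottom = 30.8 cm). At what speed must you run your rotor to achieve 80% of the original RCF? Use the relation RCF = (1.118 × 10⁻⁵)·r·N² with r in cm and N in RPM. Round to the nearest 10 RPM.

18410 RPM

Original rotor: r = 414 mm / 2 = 207 mm = 20.7 cm
RCF_original = 1.118 × 10⁻⁵ × 20.7 × (17750)² = 1.118 × 10⁻⁵ × 20.7 × 315,062,500 ≈ 72,913.7 × g
Target RCF = 0.8 × 72,913.7 ≈ 58,331 × g
Your rotor: r = 30.8 / 2 = 15.4 cm
58,331 = 1.118 × 10⁻⁵ × 15.4 × N²
N² = 58,331 / (17.2172 × 10⁻⁵) = 338,794,926
N ≈ √338,794,926 ≈ 18,406.4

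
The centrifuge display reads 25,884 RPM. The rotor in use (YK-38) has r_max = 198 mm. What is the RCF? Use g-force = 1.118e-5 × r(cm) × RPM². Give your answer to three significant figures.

≈ 148000 x g

r = 198 mm = 19.8 cm
RCF = 1.118 × 10⁻⁵ × r × N²
RCF = 1.118 × 10⁻⁵ × 19.8 × (25884)² = 1.118 × 10⁻⁵ × 19.8 × 669,981,456 ≈ 148,309.8 × g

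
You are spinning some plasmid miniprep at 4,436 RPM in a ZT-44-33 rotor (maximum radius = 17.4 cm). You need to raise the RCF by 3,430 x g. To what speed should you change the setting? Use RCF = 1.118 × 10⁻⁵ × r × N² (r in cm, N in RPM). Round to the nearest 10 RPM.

Current RCF = 1.118 × 10⁻⁵ × 17.4 × (4436)² = 1.118 × 10⁻⁵ × 17.4 × 19,678,096 ≈ 3,828 × g
Target RCF = 3,828 + 3,430 = 7,258 × g
N² = 7,258 / (19.4532 × 10⁻⁵) = 37,310,057
N ≈ √37,310,057 ≈ 6,108.2

N₂ ≈ 6110 RPM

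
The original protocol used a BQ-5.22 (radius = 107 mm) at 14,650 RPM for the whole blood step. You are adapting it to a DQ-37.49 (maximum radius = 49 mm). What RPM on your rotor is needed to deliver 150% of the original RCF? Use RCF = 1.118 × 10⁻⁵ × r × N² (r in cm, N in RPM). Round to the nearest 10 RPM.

Original rotor: r = 107 mm = 10.7 cm
RCF = 1.118 × 10⁻⁵ × r × N²
RCF_original = 1.118 × 10⁻⁵ × 10.7 × (14650)² = 1.118 × 10⁻⁵ × 10.7 × 214,622,500 ≈ 25,674.4 × g
Target RCF = 1.5 × 25,674.4 ≈ 38,511.6 × g
Your rotor: r = 49 mm = 4.9 cm
38,511.6 = 1.118 × 10⁻⁵ × 4.9 × N²
N² = 38,511.6 / (5.4782 × 10⁻⁵) = 702,997,335
N ≈ √702,997,335 ≈ 26,514.1

≈ 26510 RPM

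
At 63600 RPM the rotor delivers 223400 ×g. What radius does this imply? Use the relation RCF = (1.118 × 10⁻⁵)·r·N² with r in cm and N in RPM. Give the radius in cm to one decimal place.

223400 = 1.118 × 10⁻⁵ × r × (63600)²
r = 223400 / (1.118 × 10⁻⁵ × 4,044,960,000) = 223400 / 45222.65 ≈ 4.940 cm

4.9 cm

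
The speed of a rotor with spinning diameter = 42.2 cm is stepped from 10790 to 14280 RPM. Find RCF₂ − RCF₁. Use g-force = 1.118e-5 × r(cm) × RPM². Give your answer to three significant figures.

r = 42.2 / 2 = 21.1 cm
RCF₁ = 1.118 × 10⁻⁵ × 21.1 × (10790)² = 1.118 × 10⁻⁵ × 21.1 × 116,424,100 ≈ 27,464.2 × g
RCF₂ = 1.118 × 10⁻⁵ × 21.1 × (14280)² = 1.118 × 10⁻⁵ × 21.1 × 203,918,400 ≈ 48,103.9 × g
Increase = 48,103.9 − 27,464.2 = 20,639.7

20600 × g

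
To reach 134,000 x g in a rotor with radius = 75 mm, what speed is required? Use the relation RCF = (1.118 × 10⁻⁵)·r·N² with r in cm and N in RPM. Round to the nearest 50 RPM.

40000 RPM

r = 75 mm = 7.5 cm
134,000 = 1.118 × 10⁻⁵ × 7.5 × N²
N² = 134,000 / (8.385 × 10⁻⁵) = 1,598,091,831
N ≈ √1,598,091,831 ≈ 39,976.1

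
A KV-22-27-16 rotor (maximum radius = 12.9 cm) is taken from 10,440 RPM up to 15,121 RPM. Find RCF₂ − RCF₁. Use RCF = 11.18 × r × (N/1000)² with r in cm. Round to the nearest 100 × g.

17300 x g

RCF₁ = 11.18 × 12.9 × (10.44)² = 11.18 × 12.9 × 108.9936 ≈ 15,719.3 × g
RCF₂ = 11.18 × 12.9 × (15.121)² = 11.18 × 12.9 × 228.644641 ≈ 32,975.6 × g
Increase = 32,975.6 − 15,719.3 = 17,256.3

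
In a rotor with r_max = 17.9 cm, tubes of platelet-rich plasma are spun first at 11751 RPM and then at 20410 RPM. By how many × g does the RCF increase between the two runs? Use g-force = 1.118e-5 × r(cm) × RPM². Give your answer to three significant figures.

RCF₁ = 1.118 × 10⁻⁵ × 17.9 × (11751)² = 1.118 × 10⁻⁵ × 17.9 × 138,086,001 ≈ 27,634 × g
RCF₂ = 1.118 × 10⁻⁵ × 17.9 × (20410)² = 1.118 × 10⁻⁵ × 17.9 × 416,568,100 ≈ 83,364.4 × g
Increase = 83,364.4 − 27,634 = 55,730.4

≈ 55700 × g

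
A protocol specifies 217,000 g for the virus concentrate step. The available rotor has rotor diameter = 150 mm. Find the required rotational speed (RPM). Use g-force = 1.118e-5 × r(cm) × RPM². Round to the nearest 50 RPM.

r = 150 mm / 2 = 75 mm = 7.5 cm
217,000 = 1.118 × 10⁻⁵ × 7.5 × N²
N² = 217,000 / (8.385 × 10⁻⁵) = 2,587,954,681
N ≈ √2,587,954,681 ≈ 50,871.9

50850 RPM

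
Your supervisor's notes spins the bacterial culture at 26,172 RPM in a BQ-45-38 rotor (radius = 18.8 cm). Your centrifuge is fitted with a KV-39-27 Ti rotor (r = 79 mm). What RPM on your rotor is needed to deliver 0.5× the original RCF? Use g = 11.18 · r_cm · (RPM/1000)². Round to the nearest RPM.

28549 RPM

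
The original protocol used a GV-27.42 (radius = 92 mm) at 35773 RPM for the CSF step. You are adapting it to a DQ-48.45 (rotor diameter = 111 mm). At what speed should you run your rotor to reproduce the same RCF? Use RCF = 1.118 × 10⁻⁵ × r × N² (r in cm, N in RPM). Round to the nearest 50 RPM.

≈ 46050 RPM

Original rotor: r = 92 mm = 9.2 cm
RCF_original = 1.118 × 10⁻⁵ × 9.2 × (35773)² = 1.118 × 10⁻⁵ × 9.2 × 1,279,707,529 ≈ 131,625.6 × g
Your rotor: r = 111 mm / 2 = 55.5 mm = 5.55 cm
131,625.6 = 1.118 × 10⁻⁵ × 5.55 × N²
N² = 131,625.6 / (6.2049 × 10⁻⁵) = 2,121,317,024
N ≈ √2,121,317,024 ≈ 46,057.8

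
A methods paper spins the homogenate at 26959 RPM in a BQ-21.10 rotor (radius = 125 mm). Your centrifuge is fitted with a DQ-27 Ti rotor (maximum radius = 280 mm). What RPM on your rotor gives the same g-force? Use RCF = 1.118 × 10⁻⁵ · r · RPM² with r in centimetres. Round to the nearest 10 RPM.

≈ 18010 RPM

Original rotor: r = 125 mm = 12.5 cm
RCF_original = 1.118 × 10⁻⁵ × 12.5 × (26959)² = 1.118 × 10⁻⁵ × 12.5 × 726,787,681 ≈ 101,568.6 × g
Your rotor: r = 280 mm = 28.0 cm
101,568.6 = 1.118 × 10⁻⁵ × 28 × N²
N² = 101,568.6 / (31.304 × 10⁻⁵) = 324,458,855
N ≈ √324,458,855 ≈ 18,012.7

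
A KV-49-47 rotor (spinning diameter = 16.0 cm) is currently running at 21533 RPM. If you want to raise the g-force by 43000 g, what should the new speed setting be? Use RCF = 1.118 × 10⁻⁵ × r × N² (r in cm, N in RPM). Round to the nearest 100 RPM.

≈ 30700 RPM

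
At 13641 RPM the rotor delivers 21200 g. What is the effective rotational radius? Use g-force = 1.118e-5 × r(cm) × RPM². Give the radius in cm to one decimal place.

r ≈ 10.2 cm

RCF = 1.118 × 10⁻⁵ × r × N²
21200 = 1.118 × 10⁻⁵ × r × (13641)²
r = 21200 / (1.118 × 10⁻⁵ × 186,076,881) = 21200 / 2080.34 ≈ 10.191 cm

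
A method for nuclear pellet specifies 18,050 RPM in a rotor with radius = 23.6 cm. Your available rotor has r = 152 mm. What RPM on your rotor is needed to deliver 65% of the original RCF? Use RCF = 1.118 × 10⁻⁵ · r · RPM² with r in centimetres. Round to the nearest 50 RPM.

≈ 18150 RPM

RCF_original = 1.118 × 10⁻⁵ × 23.6 × (18050)² = 1.118 × 10⁻⁵ × 23.6 × 325,802,500 ≈ 85,962.3 × g
Target RCF = 0.65 × 85,962.3 ≈ 55,875.5 × g
Your rotor: r = 152 mm = 15.2 cm
55,875.5 = 1.118 × 10⁻⁵ × 15.2 × N²
N² = 55,875.5 / (16.9936 × 10⁻⁵) = 328,803,196
N ≈ √328,803,196 ≈ 18,132.9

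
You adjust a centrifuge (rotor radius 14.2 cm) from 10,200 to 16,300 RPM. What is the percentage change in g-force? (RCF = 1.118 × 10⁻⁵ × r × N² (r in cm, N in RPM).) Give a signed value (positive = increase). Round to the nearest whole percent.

+155%

RCF ∝ N², so the ratio is (16300/10200)² = (1.598039)² = 2.5537.
Change = 2.5537 − 1 = +1.5537 → +155.4%.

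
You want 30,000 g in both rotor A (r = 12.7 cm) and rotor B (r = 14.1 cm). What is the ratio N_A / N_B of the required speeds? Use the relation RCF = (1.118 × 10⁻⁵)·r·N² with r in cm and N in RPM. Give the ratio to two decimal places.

1.05

At fixed RCF, N ∝ 1/√r, so N_A/N_B = √(r_B/r_A) = √(14.1/12.7) = √1.110236 = 1.0537.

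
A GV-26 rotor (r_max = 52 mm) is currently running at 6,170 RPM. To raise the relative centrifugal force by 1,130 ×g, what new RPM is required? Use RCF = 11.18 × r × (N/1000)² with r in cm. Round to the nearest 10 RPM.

7580 RPM

r = 52 mm = 5.2 cm
Current RCF = 11.18 × 5.2 × (6.17)² = 11.18 × 5.2 × 38.0689 ≈ 2,213.2 × g
Target RCF = 2,213.2 + 1,130 = 3,343.2 × g
(N/1000)² = 3,343.2 / 58.136 = 57.50654
N = 1000 × √57.50654 ≈ 7,583.3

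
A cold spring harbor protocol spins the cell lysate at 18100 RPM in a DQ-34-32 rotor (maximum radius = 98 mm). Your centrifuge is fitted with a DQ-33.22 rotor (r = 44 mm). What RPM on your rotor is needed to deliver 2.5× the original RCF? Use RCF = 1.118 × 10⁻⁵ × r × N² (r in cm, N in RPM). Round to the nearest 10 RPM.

42710 RPM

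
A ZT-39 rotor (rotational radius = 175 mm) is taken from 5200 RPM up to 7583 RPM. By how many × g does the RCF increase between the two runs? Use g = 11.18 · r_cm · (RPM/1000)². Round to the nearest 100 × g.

6000 × g

r = 175 mm = 17.5 cm
RCF₁ = 11.18 × 17.5 × (5.2)² = 11.18 × 17.5 × 27.04 ≈ 5,290.4 × g
RCF₂ = 11.18 × 17.5 × (7.583)² = 11.18 × 17.5 × 57.501889 ≈ 11,250.2 × g
Increase = 11,250.2 − 5,290.4 = 5,959.8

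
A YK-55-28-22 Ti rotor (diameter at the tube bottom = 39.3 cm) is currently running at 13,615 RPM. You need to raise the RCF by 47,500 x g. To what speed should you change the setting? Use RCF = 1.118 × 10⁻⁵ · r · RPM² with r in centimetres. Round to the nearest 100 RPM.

≈ 20000 RPM

r = 39.3 / 2 = 19.65 cm
Current RCF = 1.118 × 10⁻⁵ × 19.65 × (13615)² = 1.118 × 10⁻⁵ × 19.65 × 185,368,225 ≈ 40,723 × g
Target RCF = 40,723 + 47,500 = 88,223 × g
N² = 88,223 / (21.9687 × 10⁻⁵) = 401,584,982
N ≈ √401,584,982 ≈ 20,039.6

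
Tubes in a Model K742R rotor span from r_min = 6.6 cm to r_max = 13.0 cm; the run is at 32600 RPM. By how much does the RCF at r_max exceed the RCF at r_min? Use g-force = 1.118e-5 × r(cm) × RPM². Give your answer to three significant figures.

RCF_max = 1.118 × 10⁻⁵ × 13 × (32600)² = 1.118 × 10⁻⁵ × 13 × 1,062,760,000 ≈ 154,461.5 × g
RCF_min = 1.118 × 10⁻⁵ × 6.6 × (32600)² = 1.118 × 10⁻⁵ × 6.6 × 1,062,760,000 ≈ 78,418.9 × g
ΔRCF = 154,461.5 − 78,418.9 = 76,042.6

76000 x g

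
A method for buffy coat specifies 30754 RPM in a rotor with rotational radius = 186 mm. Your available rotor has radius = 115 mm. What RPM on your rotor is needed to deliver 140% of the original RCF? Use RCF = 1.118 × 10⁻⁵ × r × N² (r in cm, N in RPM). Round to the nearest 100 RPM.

46300 RPM

Original rotor: r = 186 mm = 18.6 cm
RCF_original = 1.118 × 10⁻⁵ × 18.6 × (30754)² = 1.118 × 10⁻⁵ × 18.6 × 945,808,516 ≈ 196,679 × g
Target RCF = 1.4 × 196,679 ≈ 275,350.6 × g
Your rotor: r = 115 mm = 11.5 cm
275,350.6 = 1.118 × 10⁻⁵ × 11.5 × N²
N² = 275,350.6 / (12.857 × 10⁻⁵) = 2,141,639,574
N ≈ √2,141,639,574 ≈ 46,277.9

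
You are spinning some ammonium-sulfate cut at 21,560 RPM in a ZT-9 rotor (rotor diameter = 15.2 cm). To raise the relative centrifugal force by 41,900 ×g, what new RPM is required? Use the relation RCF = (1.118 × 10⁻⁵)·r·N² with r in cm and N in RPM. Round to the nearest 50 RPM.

30950 RPM

r = 15.2 / 2 = 7.6 cm
Current RCF = 1.118 × 10⁻⁵ × 7.6 × (21560)² = 1.118 × 10⁻⁵ × 7.6 × 464,833,600 ≈ 39,496 × g
Target RCF = 39,496 + 41,900 = 81,396 × g
N² = 81,396 / (8.4968 × 10⁻⁵) = 957,960,644
N ≈ √957,960,644 ≈ 30,950.9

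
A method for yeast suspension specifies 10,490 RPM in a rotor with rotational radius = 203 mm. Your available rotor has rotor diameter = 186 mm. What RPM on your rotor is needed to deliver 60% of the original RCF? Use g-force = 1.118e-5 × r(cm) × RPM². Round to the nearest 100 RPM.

12000 RPM

Original rotor: r = 203 mm = 20.3 cm
RCF_original = 1.118 × 10⁻⁵ × 20.3 × (10490)² = 1.118 × 10⁻⁵ × 20.3 × 110,040,100 ≈ 24,974 × g
Target RCF = 0.6 × 24,974 ≈ 14,984.4 × g
Your rotor: r = 186 mm / 2 = 93 mm = 9.3 cm
14,984.4 = 1.118 × 10⁻⁵ × 9.3 × N²
N² = 14,984.4 / (10.3974 × 10⁻⁵) = 144,116,798
N ≈ √144,116,798 ≈ 12,004.9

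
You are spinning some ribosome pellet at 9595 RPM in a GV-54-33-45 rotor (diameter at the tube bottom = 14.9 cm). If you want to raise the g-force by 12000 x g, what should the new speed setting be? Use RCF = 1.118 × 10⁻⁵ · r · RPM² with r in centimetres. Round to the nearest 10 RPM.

r = 14.9 / 2 = 7.45 cm
Current RCF = 1.118 × 10⁻⁵ × 7.45 × (9595)² = 1.118 × 10⁻⁵ × 7.45 × 92,064,025 ≈ 7,668.1 × g
Target RCF = 7,668.1 + 12,000 = 19,668.1 × g
N² = 19,668.1 / (8.3291 × 10⁻⁵) = 236,137,158
N ≈ √236,137,158 ≈ 15,366.8

15370 RPM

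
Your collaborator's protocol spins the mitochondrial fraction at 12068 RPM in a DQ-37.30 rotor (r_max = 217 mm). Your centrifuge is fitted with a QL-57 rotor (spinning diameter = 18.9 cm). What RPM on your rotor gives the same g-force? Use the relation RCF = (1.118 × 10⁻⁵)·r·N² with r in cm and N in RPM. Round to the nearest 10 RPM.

18290 RPM

Original rotor: r = 217 mm = 21.7 cm
RCF_original = 1.118 × 10⁻⁵ × 21.7 × (12068)² = 1.118 × 10⁻⁵ × 21.7 × 145,636,624 ≈ 35,332.3 × g
Your rotor: r = 18.9 / 2 = 9.45 cm
35,332.3 = 1.118 × 10⁻⁵ × 9.45 × N²
N² = 35,332.3 / (10.5651 × 10⁻⁵) = 334,424,662
N ≈ √334,424,662 ≈ 18,287.3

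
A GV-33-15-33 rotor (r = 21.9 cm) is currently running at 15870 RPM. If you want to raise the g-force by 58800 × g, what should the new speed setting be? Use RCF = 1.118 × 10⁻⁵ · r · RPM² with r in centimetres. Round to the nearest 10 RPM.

≈ 22180 RPM

Current RCF = 1.118 × 10⁻⁵ × 21.9 × (15870)² = 1.118 × 10⁻⁵ × 21.9 × 251,856,900 ≈ 61,665.1 × g
Target RCF = 61,665.1 + 58,800 = 120,465.1 × g
N² = 120,465.1 / (24.4842 × 10⁻⁵) = 492,011,583
N ≈ √492,011,583 ≈ 22,181.3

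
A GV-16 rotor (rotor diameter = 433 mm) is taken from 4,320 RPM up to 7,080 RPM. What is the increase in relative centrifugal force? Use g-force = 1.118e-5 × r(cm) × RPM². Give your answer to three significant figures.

r = 433 mm / 2 = 216.5 mm = 21.65 cm
RCF₁ = 1.118 × 10⁻⁵ × 21.65 × (4320)² = 1.118 × 10⁻⁵ × 21.65 × 18,662,400 ≈ 4,517.2 × g
RCF₂ = 1.118 × 10⁻⁵ × 21.65 × (7080)² = 1.118 × 10⁻⁵ × 21.65 × 50,126,400 ≈ 12,132.9 × g
Increase = 12,132.9 − 4,517.2 = 7,615.7

7620 g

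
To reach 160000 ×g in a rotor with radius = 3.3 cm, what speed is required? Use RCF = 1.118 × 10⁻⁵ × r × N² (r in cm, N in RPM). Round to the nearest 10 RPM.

≈ 65850 RPM

160,000 = 1.118 × 10⁻⁵ × 3.3 × N²
N² = 160,000 / (3.6894 × 10⁻⁵) = 4,336,748,523
N ≈ √4,336,748,523 ≈ 65,854.0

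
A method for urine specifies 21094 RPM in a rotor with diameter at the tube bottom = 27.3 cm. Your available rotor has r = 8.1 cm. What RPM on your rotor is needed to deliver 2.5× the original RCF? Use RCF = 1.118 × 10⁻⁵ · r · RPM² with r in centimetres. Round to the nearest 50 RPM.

43300 RPM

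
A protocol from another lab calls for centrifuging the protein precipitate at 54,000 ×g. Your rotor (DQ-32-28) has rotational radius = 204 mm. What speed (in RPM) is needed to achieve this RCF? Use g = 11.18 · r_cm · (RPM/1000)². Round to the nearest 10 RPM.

N ≈ 15390 RPM

r = 204 mm = 20.4 cm
54,000 = 11.18 × 20.4 × (N/1000)²
(N/1000)² = 54,000 / 228.072 = 236.7673
N = 1000 × √236.7673 ≈ 15,387.2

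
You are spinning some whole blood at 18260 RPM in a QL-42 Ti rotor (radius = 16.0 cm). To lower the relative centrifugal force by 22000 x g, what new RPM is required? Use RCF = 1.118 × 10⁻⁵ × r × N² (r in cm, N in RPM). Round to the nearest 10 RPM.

Current RCF = 1.118 × 10⁻⁵ × 16 × (18260)² = 1.118 × 10⁻⁵ × 16 × 333,427,600 ≈ 59,643.5 × g
Target RCF = 59,643.5 − 22,000 = 37,643.5 × g
N² = 37,643.5 / (17.888 × 10⁻⁵) = 210,439,960
N ≈ √210,439,960 ≈ 14,506.5

≈ 14510 RPM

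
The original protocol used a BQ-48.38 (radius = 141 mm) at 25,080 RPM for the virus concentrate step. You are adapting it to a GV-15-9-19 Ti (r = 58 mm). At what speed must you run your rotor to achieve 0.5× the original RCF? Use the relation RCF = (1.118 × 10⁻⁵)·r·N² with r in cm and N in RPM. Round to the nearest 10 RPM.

Original rotor: r = 141 mm = 14.1 cm
RCF_original = 1.118 × 10⁻⁵ × 14.1 × (25080)² = 1.118 × 10⁻⁵ × 14.1 × 629,006,400 ≈ 99,155.3 × g
Target RCF = 0.5 × 99,155.3 ≈ 49,577.7 × g
Your rotor: r = 58 mm = 5.8 cm
49,577.7 = 1.118 × 10⁻⁵ × 5.8 × N²
N² = 49,577.7 / (6.4844 × 10⁻⁵) = 764,568,811
N ≈ √764,568,811 ≈ 27,650.8

27650 RPM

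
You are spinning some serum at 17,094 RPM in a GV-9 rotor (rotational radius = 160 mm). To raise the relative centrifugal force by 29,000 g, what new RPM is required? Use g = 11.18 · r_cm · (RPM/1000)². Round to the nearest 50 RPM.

21300 RPM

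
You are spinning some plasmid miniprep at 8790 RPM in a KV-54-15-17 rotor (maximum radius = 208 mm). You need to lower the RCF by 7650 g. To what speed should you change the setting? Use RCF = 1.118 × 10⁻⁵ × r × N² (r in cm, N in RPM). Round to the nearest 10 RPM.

≈ 6660 RPM

r = 208 mm = 20.8 cm
Current RCF = 1.118 × 10⁻⁵ × 20.8 × (8790)² = 1.118 × 10⁻⁵ × 20.8 × 77,264,100 ≈ 17,967.3 × g
Target RCF = 17,967.3 − 7,650 = 10,317.3 × g
N² = 10,317.3 / (23.2544 × 10⁻⁵) = 44,367,088
N ≈ √44,367,088 ≈ 6,660.9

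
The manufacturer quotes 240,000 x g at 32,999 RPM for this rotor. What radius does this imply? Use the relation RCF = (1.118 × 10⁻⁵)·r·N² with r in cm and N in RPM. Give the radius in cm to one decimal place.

19.7 cm

RCF = 1.118 × 10⁻⁵ × r × N²
240000 = 1.118 × 10⁻⁵ × r × (32999)²
r = 240000 / (1.118 × 10⁻⁵ × 1,088,934,001) = 240000 / 12174.28 ≈ 19.714 cm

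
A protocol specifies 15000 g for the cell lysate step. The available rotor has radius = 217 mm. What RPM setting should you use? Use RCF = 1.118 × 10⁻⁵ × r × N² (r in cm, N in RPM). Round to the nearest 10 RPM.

N ≈ 7860 RPM

r = 217 mm = 21.7 cm
15,000 = 1.118 × 10⁻⁵ × 21.7 × N²
N² = 15,000 / (24.2606 × 10⁻⁵) = 61,828,644
N ≈ √61,828,644 ≈ 7,863.1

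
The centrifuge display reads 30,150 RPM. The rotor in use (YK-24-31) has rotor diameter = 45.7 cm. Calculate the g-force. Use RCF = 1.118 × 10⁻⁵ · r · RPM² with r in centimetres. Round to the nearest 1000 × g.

RCF ≈ 232000 x g

r = 45.7 / 2 = 22.85 cm
RCF = 1.118 × 10⁻⁵ × r × N²
RCF = 1.118 × 10⁻⁵ × 22.85 × (30150)² = 1.118 × 10⁻⁵ × 22.85 × 909,022,500 ≈ 232,221.6 × g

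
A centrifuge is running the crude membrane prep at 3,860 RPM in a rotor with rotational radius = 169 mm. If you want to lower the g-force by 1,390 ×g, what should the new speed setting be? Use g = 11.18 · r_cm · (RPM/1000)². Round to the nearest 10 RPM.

2750 RPM

r = 169 mm = 16.9 cm
Current RCF = 11.18 × 16.9 × (3.86)² = 11.18 × 16.9 × 14.8996 ≈ 2,815.2 × g
Target RCF = 2,815.2 − 1,390 = 1,425.2 × g
(N/1000)² = 1,425.2 / 188.942 = 7.543056
N = 1000 × √7.543056 ≈ 2,746.5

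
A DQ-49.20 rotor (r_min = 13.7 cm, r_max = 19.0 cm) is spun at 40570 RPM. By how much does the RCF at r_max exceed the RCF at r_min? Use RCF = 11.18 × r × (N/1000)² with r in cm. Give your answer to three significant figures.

≈ 97500 ×g

ΔRCF = 11.18 × (r_max − r_min) × (N/1000)² = 11.18 × 5.3 × 1,645.9249 ≈ 97,527.6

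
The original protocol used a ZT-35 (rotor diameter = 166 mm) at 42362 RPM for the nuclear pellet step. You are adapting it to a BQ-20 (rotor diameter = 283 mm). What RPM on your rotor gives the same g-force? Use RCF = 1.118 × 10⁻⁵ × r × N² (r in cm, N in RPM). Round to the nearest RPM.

32444 RPM

Original rotor: r = 166 mm / 2 = 83 mm = 8.3 cm
RCF_original = 1.118 × 10⁻⁵ × 8.3 × (42362)² = 1.118 × 10⁻⁵ × 8.3 × 1,794,539,044 ≈ 166,522.5 × g
Your rotor: r = 283 mm / 2 = 141.5 mm = 14.15 cm
166,522.5 = 1.118 × 10⁻⁵ × 14.15 × N²
N² = 166,522.5 / (15.8197 × 10⁻⁵) = 1,052,627,420
N ≈ √1,052,627,420 ≈ 32,444.2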